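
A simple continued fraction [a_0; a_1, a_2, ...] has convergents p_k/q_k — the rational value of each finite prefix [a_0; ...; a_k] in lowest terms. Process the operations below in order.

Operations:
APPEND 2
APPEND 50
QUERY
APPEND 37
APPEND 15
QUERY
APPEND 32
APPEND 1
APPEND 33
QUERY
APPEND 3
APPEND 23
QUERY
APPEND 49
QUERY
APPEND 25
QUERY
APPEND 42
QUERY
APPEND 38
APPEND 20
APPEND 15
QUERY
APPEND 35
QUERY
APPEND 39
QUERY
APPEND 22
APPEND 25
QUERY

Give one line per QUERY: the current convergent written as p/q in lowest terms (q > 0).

101/50
56186/27815
63111632/31243549
4460545411/2208202588
218757917912/108296577205
5473408493211/2709622632713
230101914632774/113912447151151
2637004724245617133/1305454853634579016
92470382373802004889/45777661441944945731
3608981917302523807804/1786634251089487462525
1990860795993035668222229/985579913886356215494550

APPEND 2: p_0 = 2·1 + 0 = 2, q_0 = 2·0 + 1 = 1 → 2/1
APPEND 50: p_1 = 50·2 + 1 = 101, q_1 = 50·1 + 0 = 50 → 101/50
APPEND 37: p_2 = 37·101 + 2 = 3739, q_2 = 37·50 + 1 = 1851 → 3739/1851
APPEND 15: p_3 = 15·3739 + 101 = 56186, q_3 = 15·1851 + 50 = 27815 → 56186/27815
APPEND 32: p_4 = 32·56186 + 3739 = 1801691, q_4 = 32·27815 + 1851 = 891931 → 1801691/891931
APPEND 1: p_5 = 1·1801691 + 56186 = 1857877, q_5 = 1·891931 + 27815 = 919746 → 1857877/919746
APPEND 33: p_6 = 33·1857877 + 1801691 = 63111632, q_6 = 33·919746 + 891931 = 31243549 → 63111632/31243549
APPEND 3: p_7 = 3·63111632 + 1857877 = 191192773, q_7 = 3·31243549 + 919746 = 94650393 → 191192773/94650393
APPEND 23: p_8 = 23·191192773 + 63111632 = 4460545411, q_8 = 23·94650393 + 31243549 = 2208202588 → 4460545411/2208202588
APPEND 49: p_9 = 49·4460545411 + 191192773 = 218757917912, q_9 = 49·2208202588 + 94650393 = 108296577205 → 218757917912/108296577205
APPEND 25: p_10 = 25·218757917912 + 4460545411 = 5473408493211, q_10 = 25·108296577205 + 2208202588 = 2709622632713 → 5473408493211/2709622632713
APPEND 42: p_11 = 42·5473408493211 + 218757917912 = 230101914632774, q_11 = 42·2709622632713 + 108296577205 = 113912447151151 → 230101914632774/113912447151151
APPEND 38: p_12 = 38·230101914632774 + 5473408493211 = 8749346164538623, q_12 = 38·113912447151151 + 2709622632713 = 4331382614376451 → 8749346164538623/4331382614376451
APPEND 20: p_13 = 20·8749346164538623 + 230101914632774 = 175217025205405234, q_13 = 20·4331382614376451 + 113912447151151 = 86741564734680171 → 175217025205405234/86741564734680171
APPEND 15: p_14 = 15·175217025205405234 + 8749346164538623 = 2637004724245617133, q_14 = 15·86741564734680171 + 4331382614376451 = 1305454853634579016 → 2637004724245617133/1305454853634579016
APPEND 35: p_15 = 35·2637004724245617133 + 175217025205405234 = 92470382373802004889, q_15 = 35·1305454853634579016 + 86741564734680171 = 45777661441944945731 → 92470382373802004889/45777661441944945731
APPEND 39: p_16 = 39·92470382373802004889 + 2637004724245617133 = 3608981917302523807804, q_16 = 39·45777661441944945731 + 1305454853634579016 = 1786634251089487462525 → 3608981917302523807804/1786634251089487462525
APPEND 22: p_17 = 22·3608981917302523807804 + 92470382373802004889 = 79490072563029325776577, q_17 = 22·1786634251089487462525 + 45777661441944945731 = 39351731185410669121281 → 79490072563029325776577/39351731185410669121281
APPEND 25: p_18 = 25·79490072563029325776577 + 3608981917302523807804 = 1990860795993035668222229, q_18 = 25·39351731185410669121281 + 1786634251089487462525 = 985579913886356215494550 → 1990860795993035668222229/985579913886356215494550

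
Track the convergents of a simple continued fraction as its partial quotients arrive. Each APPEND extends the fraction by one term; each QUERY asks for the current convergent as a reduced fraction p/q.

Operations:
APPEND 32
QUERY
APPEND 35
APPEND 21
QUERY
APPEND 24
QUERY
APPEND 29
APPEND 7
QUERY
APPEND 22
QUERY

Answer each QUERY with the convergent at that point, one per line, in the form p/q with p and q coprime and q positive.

APPEND 32: p_0 = 32·1 + 0 = 32, q_0 = 32·0 + 1 = 1 → 32/1
APPEND 35: p_1 = 35·32 + 1 = 1121, q_1 = 35·1 + 0 = 35 → 1121/35
APPEND 21: p_2 = 21·1121 + 32 = 23573, q_2 = 21·35 + 1 = 736 → 23573/736
APPEND 24: p_3 = 24·23573 + 1121 = 566873, q_3 = 24·736 + 35 = 17699 → 566873/17699
APPEND 29: p_4 = 29·566873 + 23573 = 16462890, q_4 = 29·17699 + 736 = 514007 → 16462890/514007
APPEND 7: p_5 = 7·16462890 + 566873 = 115807103, q_5 = 7·514007 + 17699 = 3615748 → 115807103/3615748
APPEND 22: p_6 = 22·115807103 + 16462890 = 2564219156, q_6 = 22·3615748 + 514007 = 80060463 → 2564219156/80060463

32/1
23573/736
566873/17699
115807103/3615748
2564219156/80060463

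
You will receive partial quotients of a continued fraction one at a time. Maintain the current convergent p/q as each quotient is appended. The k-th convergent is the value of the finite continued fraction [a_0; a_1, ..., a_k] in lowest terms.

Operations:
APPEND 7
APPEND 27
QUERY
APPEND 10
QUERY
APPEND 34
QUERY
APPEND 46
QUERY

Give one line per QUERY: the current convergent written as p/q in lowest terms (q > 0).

APPEND 7: p_0 = 7·1 + 0 = 7, q_0 = 7·0 + 1 = 1 → 7/1
APPEND 27: p_1 = 27·7 + 1 = 190, q_1 = 27·1 + 0 = 27 → 190/27
APPEND 10: p_2 = 10·190 + 7 = 1907, q_2 = 10·27 + 1 = 271 → 1907/271
APPEND 34: p_3 = 34·1907 + 190 = 65028, q_3 = 34·271 + 27 = 9241 → 65028/9241
APPEND 46: p_4 = 46·65028 + 1907 = 2993195, q_4 = 46·9241 + 271 = 425357 → 2993195/425357

190/27
1907/271
65028/9241
2993195/425357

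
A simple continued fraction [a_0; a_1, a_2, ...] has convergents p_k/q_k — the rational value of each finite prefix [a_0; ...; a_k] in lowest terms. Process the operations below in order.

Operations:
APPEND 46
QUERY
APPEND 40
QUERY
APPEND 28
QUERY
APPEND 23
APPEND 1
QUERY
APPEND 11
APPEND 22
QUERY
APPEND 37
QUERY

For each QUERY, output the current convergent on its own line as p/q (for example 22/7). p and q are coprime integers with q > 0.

APPEND 46: p_0 = 46·1 + 0 = 46, q_0 = 46·0 + 1 = 1 → 46/1
APPEND 40: p_1 = 40·46 + 1 = 1841, q_1 = 40·1 + 0 = 40 → 1841/40
APPEND 28: p_2 = 28·1841 + 46 = 51594, q_2 = 28·40 + 1 = 1121 → 51594/1121
APPEND 23: p_3 = 23·51594 + 1841 = 1188503, q_3 = 23·1121 + 40 = 25823 → 1188503/25823
APPEND 1: p_4 = 1·1188503 + 51594 = 1240097, q_4 = 1·25823 + 1121 = 26944 → 1240097/26944
APPEND 11: p_5 = 11·1240097 + 1188503 = 14829570, q_5 = 11·26944 + 25823 = 322207 → 14829570/322207
APPEND 22: p_6 = 22·14829570 + 1240097 = 327490637, q_6 = 22·322207 + 26944 = 7115498 → 327490637/7115498
APPEND 37: p_7 = 37·327490637 + 14829570 = 12131983139, q_7 = 37·7115498 + 322207 = 263595633 → 12131983139/263595633

46/1
1841/40
51594/1121
1240097/26944
327490637/7115498
12131983139/263595633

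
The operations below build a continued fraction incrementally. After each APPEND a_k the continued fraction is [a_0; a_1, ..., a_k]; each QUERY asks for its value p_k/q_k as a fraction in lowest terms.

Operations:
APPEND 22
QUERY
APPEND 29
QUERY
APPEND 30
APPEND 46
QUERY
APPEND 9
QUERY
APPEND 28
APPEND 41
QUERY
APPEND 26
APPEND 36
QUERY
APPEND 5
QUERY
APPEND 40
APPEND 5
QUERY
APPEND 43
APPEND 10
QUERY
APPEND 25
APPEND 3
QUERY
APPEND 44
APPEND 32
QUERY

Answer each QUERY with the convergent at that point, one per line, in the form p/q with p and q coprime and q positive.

22/1
639/29
883471/40095
7970431/361726
9194247530/417267069
8623075935014/391345306881
43354654166389/1967585646622
8757400867119259/397441441505427
3791867866154306369/172088209000556647
289316890967313440177/13130211114310020538
410693099619357001303345/18638687437719453219546

APPEND 22: p_0 = 22·1 + 0 = 22, q_0 = 22·0 + 1 = 1 → 22/1
APPEND 29: p_1 = 29·22 + 1 = 639, q_1 = 29·1 + 0 = 29 → 639/29
APPEND 30: p_2 = 30·639 + 22 = 19192, q_2 = 30·29 + 1 = 871 → 19192/871
APPEND 46: p_3 = 46·19192 + 639 = 883471, q_3 = 46·871 + 29 = 40095 → 883471/40095
APPEND 9: p_4 = 9·883471 + 19192 = 7970431, q_4 = 9·40095 + 871 = 361726 → 7970431/361726
APPEND 28: p_5 = 28·7970431 + 883471 = 224055539, q_5 = 28·361726 + 40095 = 10168423 → 224055539/10168423
APPEND 41: p_6 = 41·224055539 + 7970431 = 9194247530, q_6 = 41·10168423 + 361726 = 417267069 → 9194247530/417267069
APPEND 26: p_7 = 26·9194247530 + 224055539 = 239274491319, q_7 = 26·417267069 + 10168423 = 10859112217 → 239274491319/10859112217
APPEND 36: p_8 = 36·239274491319 + 9194247530 = 8623075935014, q_8 = 36·10859112217 + 417267069 = 391345306881 → 8623075935014/391345306881
APPEND 5: p_9 = 5·8623075935014 + 239274491319 = 43354654166389, q_9 = 5·391345306881 + 10859112217 = 1967585646622 → 43354654166389/1967585646622
APPEND 40: p_10 = 40·43354654166389 + 8623075935014 = 1742809242590574, q_10 = 40·1967585646622 + 391345306881 = 79094771171761 → 1742809242590574/79094771171761
APPEND 5: p_11 = 5·1742809242590574 + 43354654166389 = 8757400867119259, q_11 = 5·79094771171761 + 1967585646622 = 397441441505427 → 8757400867119259/397441441505427
APPEND 43: p_12 = 43·8757400867119259 + 1742809242590574 = 378311046528718711, q_12 = 43·397441441505427 + 79094771171761 = 17169076755905122 → 378311046528718711/17169076755905122
APPEND 10: p_13 = 10·378311046528718711 + 8757400867119259 = 3791867866154306369, q_13 = 10·17169076755905122 + 397441441505427 = 172088209000556647 → 3791867866154306369/172088209000556647
APPEND 25: p_14 = 25·3791867866154306369 + 378311046528718711 = 95175007700386377936, q_14 = 25·172088209000556647 + 17169076755905122 = 4319374301769821297 → 95175007700386377936/4319374301769821297
APPEND 3: p_15 = 3·95175007700386377936 + 3791867866154306369 = 289316890967313440177, q_15 = 3·4319374301769821297 + 172088209000556647 = 13130211114310020538 → 289316890967313440177/13130211114310020538
APPEND 44: p_16 = 44·289316890967313440177 + 95175007700386377936 = 12825118210262177745724, q_16 = 44·13130211114310020538 + 4319374301769821297 = 582048663331410724969 → 12825118210262177745724/582048663331410724969
APPEND 32: p_17 = 32·12825118210262177745724 + 289316890967313440177 = 410693099619357001303345, q_17 = 32·582048663331410724969 + 13130211114310020538 = 18638687437719453219546 → 410693099619357001303345/18638687437719453219546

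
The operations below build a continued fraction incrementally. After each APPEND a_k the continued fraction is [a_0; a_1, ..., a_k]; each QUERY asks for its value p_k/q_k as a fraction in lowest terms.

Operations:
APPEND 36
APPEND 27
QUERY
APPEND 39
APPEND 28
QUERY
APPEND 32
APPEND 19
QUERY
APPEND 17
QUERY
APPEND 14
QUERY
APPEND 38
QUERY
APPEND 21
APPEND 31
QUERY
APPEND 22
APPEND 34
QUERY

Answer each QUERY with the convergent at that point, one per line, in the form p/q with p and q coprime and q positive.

973/27
1064497/29539
649000350/18009277
11067107837/307104011
155588510068/4317465431
5923430490421/164370790389
3866899923566600/107303596761989
2900542662130886306/80487901512892161

APPEND 36: p_0 = 36·1 + 0 = 36, q_0 = 36·0 + 1 = 1 → 36/1
APPEND 27: p_1 = 27·36 + 1 = 973, q_1 = 27·1 + 0 = 27 → 973/27
APPEND 39: p_2 = 39·973 + 36 = 37983, q_2 = 39·27 + 1 = 1054 → 37983/1054
APPEND 28: p_3 = 28·37983 + 973 = 1064497, q_3 = 28·1054 + 27 = 29539 → 1064497/29539
APPEND 32: p_4 = 32·1064497 + 37983 = 34101887, q_4 = 32·29539 + 1054 = 946302 → 34101887/946302
APPEND 19: p_5 = 19·34101887 + 1064497 = 649000350, q_5 = 19·946302 + 29539 = 18009277 → 649000350/18009277
APPEND 17: p_6 = 17·649000350 + 34101887 = 11067107837, q_6 = 17·18009277 + 946302 = 307104011 → 11067107837/307104011
APPEND 14: p_7 = 14·11067107837 + 649000350 = 155588510068, q_7 = 14·307104011 + 18009277 = 4317465431 → 155588510068/4317465431
APPEND 38: p_8 = 38·155588510068 + 11067107837 = 5923430490421, q_8 = 38·4317465431 + 307104011 = 164370790389 → 5923430490421/164370790389
APPEND 21: p_9 = 21·5923430490421 + 155588510068 = 124547628808909, q_9 = 21·164370790389 + 4317465431 = 3456104063600 → 124547628808909/3456104063600
APPEND 31: p_10 = 31·124547628808909 + 5923430490421 = 3866899923566600, q_10 = 31·3456104063600 + 164370790389 = 107303596761989 → 3866899923566600/107303596761989
APPEND 22: p_11 = 22·3866899923566600 + 124547628808909 = 85196345947274109, q_11 = 22·107303596761989 + 3456104063600 = 2364135232827358 → 85196345947274109/2364135232827358
APPEND 34: p_12 = 34·85196345947274109 + 3866899923566600 = 2900542662130886306, q_12 = 34·2364135232827358 + 107303596761989 = 80487901512892161 → 2900542662130886306/80487901512892161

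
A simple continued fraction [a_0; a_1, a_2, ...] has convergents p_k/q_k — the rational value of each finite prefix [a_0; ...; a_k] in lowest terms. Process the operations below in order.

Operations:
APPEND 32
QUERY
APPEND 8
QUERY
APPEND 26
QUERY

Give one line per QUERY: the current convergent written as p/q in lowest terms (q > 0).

32/1
257/8
6714/209

APPEND 32: p_0 = 32·1 + 0 = 32, q_0 = 32·0 + 1 = 1 → 32/1
APPEND 8: p_1 = 8·32 + 1 = 257, q_1 = 8·1 + 0 = 8 → 257/8
APPEND 26: p_2 = 26·257 + 32 = 6714, q_2 = 26·8 + 1 = 209 → 6714/209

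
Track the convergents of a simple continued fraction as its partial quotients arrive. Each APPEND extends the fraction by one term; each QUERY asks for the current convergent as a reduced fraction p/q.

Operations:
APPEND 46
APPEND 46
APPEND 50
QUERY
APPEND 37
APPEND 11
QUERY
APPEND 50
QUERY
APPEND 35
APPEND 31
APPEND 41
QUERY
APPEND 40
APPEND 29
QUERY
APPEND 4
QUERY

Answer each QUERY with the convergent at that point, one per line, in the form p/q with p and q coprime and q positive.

105896/2301
43228855/939314
2165363019/47050883
96545728593219/2097829204771
112157825702388290/2437062371691619
452495484877615059/9832213781334988

APPEND 46: p_0 = 46·1 + 0 = 46, q_0 = 46·0 + 1 = 1 → 46/1
APPEND 46: p_1 = 46·46 + 1 = 2117, q_1 = 46·1 + 0 = 46 → 2117/46
APPEND 50: p_2 = 50·2117 + 46 = 105896, q_2 = 50·46 + 1 = 2301 → 105896/2301
APPEND 37: p_3 = 37·105896 + 2117 = 3920269, q_3 = 37·2301 + 46 = 85183 → 3920269/85183
APPEND 11: p_4 = 11·3920269 + 105896 = 43228855, q_4 = 11·85183 + 2301 = 939314 → 43228855/939314
APPEND 50: p_5 = 50·43228855 + 3920269 = 2165363019, q_5 = 50·939314 + 85183 = 47050883 → 2165363019/47050883
APPEND 35: p_6 = 35·2165363019 + 43228855 = 75830934520, q_6 = 35·47050883 + 939314 = 1647720219 → 75830934520/1647720219
APPEND 31: p_7 = 31·75830934520 + 2165363019 = 2352924333139, q_7 = 31·1647720219 + 47050883 = 51126377672 → 2352924333139/51126377672
APPEND 41: p_8 = 41·2352924333139 + 75830934520 = 96545728593219, q_8 = 41·51126377672 + 1647720219 = 2097829204771 → 96545728593219/2097829204771
APPEND 40: p_9 = 40·96545728593219 + 2352924333139 = 3864182068061899, q_9 = 40·2097829204771 + 51126377672 = 83964294568512 → 3864182068061899/83964294568512
APPEND 29: p_10 = 29·3864182068061899 + 96545728593219 = 112157825702388290, q_10 = 29·83964294568512 + 2097829204771 = 2437062371691619 → 112157825702388290/2437062371691619
APPEND 4: p_11 = 4·112157825702388290 + 3864182068061899 = 452495484877615059, q_11 = 4·2437062371691619 + 83964294568512 = 9832213781334988 → 452495484877615059/9832213781334988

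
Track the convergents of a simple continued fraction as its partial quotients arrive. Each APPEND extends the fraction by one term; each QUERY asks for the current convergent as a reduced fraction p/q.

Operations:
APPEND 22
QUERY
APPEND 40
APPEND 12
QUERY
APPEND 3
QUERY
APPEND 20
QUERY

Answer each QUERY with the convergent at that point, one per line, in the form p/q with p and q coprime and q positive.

22/1
10594/481
32663/1483
663854/30141

APPEND 22: p_0 = 22·1 + 0 = 22, q_0 = 22·0 + 1 = 1 → 22/1
APPEND 40: p_1 = 40·22 + 1 = 881, q_1 = 40·1 + 0 = 40 → 881/40
APPEND 12: p_2 = 12·881 + 22 = 10594, q_2 = 12·40 + 1 = 481 → 10594/481
APPEND 3: p_3 = 3·10594 + 881 = 32663, q_3 = 3·481 + 40 = 1483 → 32663/1483
APPEND 20: p_4 = 20·32663 + 10594 = 663854, q_4 = 20·1483 + 481 = 30141 → 663854/30141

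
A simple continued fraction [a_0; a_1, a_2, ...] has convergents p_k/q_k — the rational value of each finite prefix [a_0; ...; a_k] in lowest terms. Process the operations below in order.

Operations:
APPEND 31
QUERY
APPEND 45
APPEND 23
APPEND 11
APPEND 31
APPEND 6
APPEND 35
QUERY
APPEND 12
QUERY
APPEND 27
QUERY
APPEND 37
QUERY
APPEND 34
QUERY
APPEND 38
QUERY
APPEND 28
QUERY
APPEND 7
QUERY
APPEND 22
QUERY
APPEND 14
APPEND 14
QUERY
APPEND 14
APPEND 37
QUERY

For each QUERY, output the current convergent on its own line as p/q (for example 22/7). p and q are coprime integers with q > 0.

APPEND 31: p_0 = 31·1 + 0 = 31, q_0 = 31·0 + 1 = 1 → 31/1
APPEND 45: p_1 = 45·31 + 1 = 1396, q_1 = 45·1 + 0 = 45 → 1396/45
APPEND 23: p_2 = 23·1396 + 31 = 32139, q_2 = 23·45 + 1 = 1036 → 32139/1036
APPEND 11: p_3 = 11·32139 + 1396 = 354925, q_3 = 11·1036 + 45 = 11441 → 354925/11441
APPEND 31: p_4 = 31·354925 + 32139 = 11034814, q_4 = 31·11441 + 1036 = 355707 → 11034814/355707
APPEND 6: p_5 = 6·11034814 + 354925 = 66563809, q_5 = 6·355707 + 11441 = 2145683 → 66563809/2145683
APPEND 35: p_6 = 35·66563809 + 11034814 = 2340768129, q_6 = 35·2145683 + 355707 = 75454612 → 2340768129/75454612
APPEND 12: p_7 = 12·2340768129 + 66563809 = 28155781357, q_7 = 12·75454612 + 2145683 = 907601027 → 28155781357/907601027
APPEND 27: p_8 = 27·28155781357 + 2340768129 = 762546864768, q_8 = 27·907601027 + 75454612 = 24580682341 → 762546864768/24580682341
APPEND 37: p_9 = 37·762546864768 + 28155781357 = 28242389777773, q_9 = 37·24580682341 + 907601027 = 910392847644 → 28242389777773/910392847644
APPEND 34: p_10 = 34·28242389777773 + 762546864768 = 961003799309050, q_10 = 34·910392847644 + 24580682341 = 30977937502237 → 961003799309050/30977937502237
APPEND 38: p_11 = 38·961003799309050 + 28242389777773 = 36546386763521673, q_11 = 38·30977937502237 + 910392847644 = 1178072017932650 → 36546386763521673/1178072017932650
APPEND 28: p_12 = 28·36546386763521673 + 961003799309050 = 1024259833177915894, q_12 = 28·1178072017932650 + 30977937502237 = 33016994439616437 → 1024259833177915894/33016994439616437
APPEND 7: p_13 = 7·1024259833177915894 + 36546386763521673 = 7206365219008932931, q_13 = 7·33016994439616437 + 1178072017932650 = 232297033095247709 → 7206365219008932931/232297033095247709
APPEND 22: p_14 = 22·7206365219008932931 + 1024259833177915894 = 159564294651374440376, q_14 = 22·232297033095247709 + 33016994439616437 = 5143551722535066035 → 159564294651374440376/5143551722535066035
APPEND 14: p_15 = 14·159564294651374440376 + 7206365219008932931 = 2241106490338251098195, q_15 = 14·5143551722535066035 + 232297033095247709 = 72242021148586172199 → 2241106490338251098195/72242021148586172199
APPEND 14: p_16 = 14·2241106490338251098195 + 159564294651374440376 = 31535055159386889815106, q_16 = 14·72242021148586172199 + 5143551722535066035 = 1016531847802741476821 → 31535055159386889815106/1016531847802741476821
APPEND 14: p_17 = 14·31535055159386889815106 + 2241106490338251098195 = 443731878721754708509679, q_17 = 14·1016531847802741476821 + 72242021148586172199 = 14303687890386966847693 → 443731878721754708509679/14303687890386966847693
APPEND 37: p_18 = 37·443731878721754708509679 + 31535055159386889815106 = 16449614567864311104673229, q_18 = 37·14303687890386966847693 + 1016531847802741476821 = 530252983792120514841462 → 16449614567864311104673229/530252983792120514841462

31/1
2340768129/75454612
28155781357/907601027
762546864768/24580682341
28242389777773/910392847644
961003799309050/30977937502237
36546386763521673/1178072017932650
1024259833177915894/33016994439616437
7206365219008932931/232297033095247709
159564294651374440376/5143551722535066035
31535055159386889815106/1016531847802741476821
16449614567864311104673229/530252983792120514841462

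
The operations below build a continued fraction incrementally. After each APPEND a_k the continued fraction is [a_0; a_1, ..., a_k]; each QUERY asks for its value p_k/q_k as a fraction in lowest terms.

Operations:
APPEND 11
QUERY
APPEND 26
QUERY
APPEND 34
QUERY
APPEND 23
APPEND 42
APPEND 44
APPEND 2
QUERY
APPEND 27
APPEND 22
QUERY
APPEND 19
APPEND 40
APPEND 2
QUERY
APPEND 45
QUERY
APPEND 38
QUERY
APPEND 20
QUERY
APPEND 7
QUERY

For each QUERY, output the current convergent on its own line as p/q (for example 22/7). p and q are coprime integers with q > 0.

11/1
287/26
9769/885
842272201/76303705
510312908359/46230619473
788267970032528/71411316406857
35861333084972519/3248774656665278
1363518925198988250/123524848269687421
27306239837064737519/2473745740050413698
192507197784652150883/17439745028622583307

APPEND 11: p_0 = 11·1 + 0 = 11, q_0 = 11·0 + 1 = 1 → 11/1
APPEND 26: p_1 = 26·11 + 1 = 287, q_1 = 26·1 + 0 = 26 → 287/26
APPEND 34: p_2 = 34·287 + 11 = 9769, q_2 = 34·26 + 1 = 885 → 9769/885
APPEND 23: p_3 = 23·9769 + 287 = 224974, q_3 = 23·885 + 26 = 20381 → 224974/20381
APPEND 42: p_4 = 42·224974 + 9769 = 9458677, q_4 = 42·20381 + 885 = 856887 → 9458677/856887
APPEND 44: p_5 = 44·9458677 + 224974 = 416406762, q_5 = 44·856887 + 20381 = 37723409 → 416406762/37723409
APPEND 2: p_6 = 2·416406762 + 9458677 = 842272201, q_6 = 2·37723409 + 856887 = 76303705 → 842272201/76303705
APPEND 27: p_7 = 27·842272201 + 416406762 = 23157756189, q_7 = 27·76303705 + 37723409 = 2097923444 → 23157756189/2097923444
APPEND 22: p_8 = 22·23157756189 + 842272201 = 510312908359, q_8 = 22·2097923444 + 76303705 = 46230619473 → 510312908359/46230619473
APPEND 19: p_9 = 19·510312908359 + 23157756189 = 9719103015010, q_9 = 19·46230619473 + 2097923444 = 880479693431 → 9719103015010/880479693431
APPEND 40: p_10 = 40·9719103015010 + 510312908359 = 389274433508759, q_10 = 40·880479693431 + 46230619473 = 35265418356713 → 389274433508759/35265418356713
APPEND 2: p_11 = 2·389274433508759 + 9719103015010 = 788267970032528, q_11 = 2·35265418356713 + 880479693431 = 71411316406857 → 788267970032528/71411316406857
APPEND 45: p_12 = 45·788267970032528 + 389274433508759 = 35861333084972519, q_12 = 45·71411316406857 + 35265418356713 = 3248774656665278 → 35861333084972519/3248774656665278
APPEND 38: p_13 = 38·35861333084972519 + 788267970032528 = 1363518925198988250, q_13 = 38·3248774656665278 + 71411316406857 = 123524848269687421 → 1363518925198988250/123524848269687421
APPEND 20: p_14 = 20·1363518925198988250 + 35861333084972519 = 27306239837064737519, q_14 = 20·123524848269687421 + 3248774656665278 = 2473745740050413698 → 27306239837064737519/2473745740050413698
APPEND 7: p_15 = 7·27306239837064737519 + 1363518925198988250 = 192507197784652150883, q_15 = 7·2473745740050413698 + 123524848269687421 = 17439745028622583307 → 192507197784652150883/17439745028622583307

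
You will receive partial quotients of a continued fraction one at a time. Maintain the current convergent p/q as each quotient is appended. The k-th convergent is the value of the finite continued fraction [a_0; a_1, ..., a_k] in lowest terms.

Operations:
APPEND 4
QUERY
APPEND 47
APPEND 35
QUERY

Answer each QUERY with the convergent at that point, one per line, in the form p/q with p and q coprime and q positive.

APPEND 4: p_0 = 4·1 + 0 = 4, q_0 = 4·0 + 1 = 1 → 4/1
APPEND 47: p_1 = 47·4 + 1 = 189, q_1 = 47·1 + 0 = 47 → 189/47
APPEND 35: p_2 = 35·189 + 4 = 6619, q_2 = 35·47 + 1 = 1646 → 6619/1646

4/1
6619/1646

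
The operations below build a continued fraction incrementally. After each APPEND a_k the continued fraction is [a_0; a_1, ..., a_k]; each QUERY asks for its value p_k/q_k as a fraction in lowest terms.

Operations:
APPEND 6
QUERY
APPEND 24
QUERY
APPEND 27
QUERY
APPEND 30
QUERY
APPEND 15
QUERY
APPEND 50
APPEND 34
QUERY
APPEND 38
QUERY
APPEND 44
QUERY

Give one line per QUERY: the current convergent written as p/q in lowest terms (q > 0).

6/1
145/24
3921/649
117775/19494
1770546/293059
3015703096/499156155
114685362723/18982606334
5049171662908/835733834851

APPEND 6: p_0 = 6·1 + 0 = 6, q_0 = 6·0 + 1 = 1 → 6/1
APPEND 24: p_1 = 24·6 + 1 = 145, q_1 = 24·1 + 0 = 24 → 145/24
APPEND 27: p_2 = 27·145 + 6 = 3921, q_2 = 27·24 + 1 = 649 → 3921/649
APPEND 30: p_3 = 30·3921 + 145 = 117775, q_3 = 30·649 + 24 = 19494 → 117775/19494
APPEND 15: p_4 = 15·117775 + 3921 = 1770546, q_4 = 15·19494 + 649 = 293059 → 1770546/293059
APPEND 50: p_5 = 50·1770546 + 117775 = 88645075, q_5 = 50·293059 + 19494 = 14672444 → 88645075/14672444
APPEND 34: p_6 = 34·88645075 + 1770546 = 3015703096, q_6 = 34·14672444 + 293059 = 499156155 → 3015703096/499156155
APPEND 38: p_7 = 38·3015703096 + 88645075 = 114685362723, q_7 = 38·499156155 + 14672444 = 18982606334 → 114685362723/18982606334
APPEND 44: p_8 = 44·114685362723 + 3015703096 = 5049171662908, q_8 = 44·18982606334 + 499156155 = 835733834851 → 5049171662908/835733834851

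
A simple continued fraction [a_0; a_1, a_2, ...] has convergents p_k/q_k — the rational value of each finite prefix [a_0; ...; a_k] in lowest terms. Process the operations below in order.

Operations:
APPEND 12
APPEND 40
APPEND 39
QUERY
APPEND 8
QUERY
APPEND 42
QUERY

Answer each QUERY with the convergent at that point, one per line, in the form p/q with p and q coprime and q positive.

18771/1561
150649/12528
6346029/527737

APPEND 12: p_0 = 12·1 + 0 = 12, q_0 = 12·0 + 1 = 1 → 12/1
APPEND 40: p_1 = 40·12 + 1 = 481, q_1 = 40·1 + 0 = 40 → 481/40
APPEND 39: p_2 = 39·481 + 12 = 18771, q_2 = 39·40 + 1 = 1561 → 18771/1561
APPEND 8: p_3 = 8·18771 + 481 = 150649, q_3 = 8·1561 + 40 = 12528 → 150649/12528
APPEND 42: p_4 = 42·150649 + 18771 = 6346029, q_4 = 42·12528 + 1561 = 527737 → 6346029/527737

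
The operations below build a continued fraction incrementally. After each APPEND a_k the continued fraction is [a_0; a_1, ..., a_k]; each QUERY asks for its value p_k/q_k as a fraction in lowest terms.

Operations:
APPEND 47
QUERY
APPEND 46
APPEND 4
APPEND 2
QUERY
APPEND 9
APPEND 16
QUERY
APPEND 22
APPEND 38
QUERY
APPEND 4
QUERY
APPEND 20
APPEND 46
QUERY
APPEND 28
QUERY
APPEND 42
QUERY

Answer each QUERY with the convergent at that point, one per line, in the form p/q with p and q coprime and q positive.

47/1
19561/416
2975529/63280
2497538197/53114662
10055799174/213854737
9376277796316/199403487229
262739391818525/5587627851814
11044430734174366/234879773263417

APPEND 47: p_0 = 47·1 + 0 = 47, q_0 = 47·0 + 1 = 1 → 47/1
APPEND 46: p_1 = 46·47 + 1 = 2163, q_1 = 46·1 + 0 = 46 → 2163/46
APPEND 4: p_2 = 4·2163 + 47 = 8699, q_2 = 4·46 + 1 = 185 → 8699/185
APPEND 2: p_3 = 2·8699 + 2163 = 19561, q_3 = 2·185 + 46 = 416 → 19561/416
APPEND 9: p_4 = 9·19561 + 8699 = 184748, q_4 = 9·416 + 185 = 3929 → 184748/3929
APPEND 16: p_5 = 16·184748 + 19561 = 2975529, q_5 = 16·3929 + 416 = 63280 → 2975529/63280
APPEND 22: p_6 = 22·2975529 + 184748 = 65646386, q_6 = 22·63280 + 3929 = 1396089 → 65646386/1396089
APPEND 38: p_7 = 38·65646386 + 2975529 = 2497538197, q_7 = 38·1396089 + 63280 = 53114662 → 2497538197/53114662
APPEND 4: p_8 = 4·2497538197 + 65646386 = 10055799174, q_8 = 4·53114662 + 1396089 = 213854737 → 10055799174/213854737
APPEND 20: p_9 = 20·10055799174 + 2497538197 = 203613521677, q_9 = 20·213854737 + 53114662 = 4330209402 → 203613521677/4330209402
APPEND 46: p_10 = 46·203613521677 + 10055799174 = 9376277796316, q_10 = 46·4330209402 + 213854737 = 199403487229 → 9376277796316/199403487229
APPEND 28: p_11 = 28·9376277796316 + 203613521677 = 262739391818525, q_11 = 28·199403487229 + 4330209402 = 5587627851814 → 262739391818525/5587627851814
APPEND 42: p_12 = 42·262739391818525 + 9376277796316 = 11044430734174366, q_12 = 42·5587627851814 + 199403487229 = 234879773263417 → 11044430734174366/234879773263417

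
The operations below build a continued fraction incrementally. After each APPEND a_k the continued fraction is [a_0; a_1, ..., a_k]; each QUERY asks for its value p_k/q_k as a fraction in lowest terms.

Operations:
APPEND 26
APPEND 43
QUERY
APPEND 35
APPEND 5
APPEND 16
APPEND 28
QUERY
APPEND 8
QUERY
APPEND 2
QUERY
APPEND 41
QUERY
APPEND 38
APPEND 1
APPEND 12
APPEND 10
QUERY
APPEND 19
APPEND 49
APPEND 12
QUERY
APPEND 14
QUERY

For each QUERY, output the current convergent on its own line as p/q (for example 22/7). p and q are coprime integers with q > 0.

1119/43
89583574/3442445
719860967/27662234
1529305508/58766913
63421386795/2437105667
323585990289253/12434500261636
3644047288694837145/140030496759719627
51319817628709107652/1972076371912350709

APPEND 26: p_0 = 26·1 + 0 = 26, q_0 = 26·0 + 1 = 1 → 26/1
APPEND 43: p_1 = 43·26 + 1 = 1119, q_1 = 43·1 + 0 = 43 → 1119/43
APPEND 35: p_2 = 35·1119 + 26 = 39191, q_2 = 35·43 + 1 = 1506 → 39191/1506
APPEND 5: p_3 = 5·39191 + 1119 = 197074, q_3 = 5·1506 + 43 = 7573 → 197074/7573
APPEND 16: p_4 = 16·197074 + 39191 = 3192375, q_4 = 16·7573 + 1506 = 122674 → 3192375/122674
APPEND 28: p_5 = 28·3192375 + 197074 = 89583574, q_5 = 28·122674 + 7573 = 3442445 → 89583574/3442445
APPEND 8: p_6 = 8·89583574 + 3192375 = 719860967, q_6 = 8·3442445 + 122674 = 27662234 → 719860967/27662234
APPEND 2: p_7 = 2·719860967 + 89583574 = 1529305508, q_7 = 2·27662234 + 3442445 = 58766913 → 1529305508/58766913
APPEND 41: p_8 = 41·1529305508 + 719860967 = 63421386795, q_8 = 41·58766913 + 27662234 = 2437105667 → 63421386795/2437105667
APPEND 38: p_9 = 38·63421386795 + 1529305508 = 2411542003718, q_9 = 38·2437105667 + 58766913 = 92668782259 → 2411542003718/92668782259
APPEND 1: p_10 = 1·2411542003718 + 63421386795 = 2474963390513, q_10 = 1·92668782259 + 2437105667 = 95105887926 → 2474963390513/95105887926
APPEND 12: p_11 = 12·2474963390513 + 2411542003718 = 32111102689874, q_11 = 12·95105887926 + 92668782259 = 1233939437371 → 32111102689874/1233939437371
APPEND 10: p_12 = 10·32111102689874 + 2474963390513 = 323585990289253, q_12 = 10·1233939437371 + 95105887926 = 12434500261636 → 323585990289253/12434500261636
APPEND 19: p_13 = 19·323585990289253 + 32111102689874 = 6180244918185681, q_13 = 19·12434500261636 + 1233939437371 = 237489444408455 → 6180244918185681/237489444408455
APPEND 49: p_14 = 49·6180244918185681 + 323585990289253 = 303155586981387622, q_14 = 49·237489444408455 + 12434500261636 = 11649417276275931 → 303155586981387622/11649417276275931
APPEND 12: p_15 = 12·303155586981387622 + 6180244918185681 = 3644047288694837145, q_15 = 12·11649417276275931 + 237489444408455 = 140030496759719627 → 3644047288694837145/140030496759719627
APPEND 14: p_16 = 14·3644047288694837145 + 303155586981387622 = 51319817628709107652, q_16 = 14·140030496759719627 + 11649417276275931 = 1972076371912350709 → 51319817628709107652/1972076371912350709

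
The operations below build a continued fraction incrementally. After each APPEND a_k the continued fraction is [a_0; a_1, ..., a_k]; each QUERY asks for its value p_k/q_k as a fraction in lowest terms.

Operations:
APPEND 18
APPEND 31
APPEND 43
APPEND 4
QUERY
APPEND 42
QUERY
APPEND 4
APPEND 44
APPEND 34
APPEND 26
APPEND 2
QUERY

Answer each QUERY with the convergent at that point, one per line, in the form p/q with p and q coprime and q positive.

APPEND 18: p_0 = 18·1 + 0 = 18, q_0 = 18·0 + 1 = 1 → 18/1
APPEND 31: p_1 = 31·18 + 1 = 559, q_1 = 31·1 + 0 = 31 → 559/31
APPEND 43: p_2 = 43·559 + 18 = 24055, q_2 = 43·31 + 1 = 1334 → 24055/1334
APPEND 4: p_3 = 4·24055 + 559 = 96779, q_3 = 4·1334 + 31 = 5367 → 96779/5367
APPEND 42: p_4 = 42·96779 + 24055 = 4088773, q_4 = 42·5367 + 1334 = 226748 → 4088773/226748
APPEND 4: p_5 = 4·4088773 + 96779 = 16451871, q_5 = 4·226748 + 5367 = 912359 → 16451871/912359
APPEND 44: p_6 = 44·16451871 + 4088773 = 727971097, q_6 = 44·912359 + 226748 = 40370544 → 727971097/40370544
APPEND 34: p_7 = 34·727971097 + 16451871 = 24767469169, q_7 = 34·40370544 + 912359 = 1373510855 → 24767469169/1373510855
APPEND 26: p_8 = 26·24767469169 + 727971097 = 644682169491, q_8 = 26·1373510855 + 40370544 = 35751652774 → 644682169491/35751652774
APPEND 2: p_9 = 2·644682169491 + 24767469169 = 1314131808151, q_9 = 2·35751652774 + 1373510855 = 72876816403 → 1314131808151/72876816403

96779/5367
4088773/226748
1314131808151/72876816403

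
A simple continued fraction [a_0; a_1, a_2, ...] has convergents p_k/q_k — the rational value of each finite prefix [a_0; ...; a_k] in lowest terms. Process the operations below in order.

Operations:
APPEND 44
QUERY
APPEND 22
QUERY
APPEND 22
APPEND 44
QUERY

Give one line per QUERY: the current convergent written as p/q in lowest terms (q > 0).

44/1
969/22
940897/21362

APPEND 44: p_0 = 44·1 + 0 = 44, q_0 = 44·0 + 1 = 1 → 44/1
APPEND 22: p_1 = 22·44 + 1 = 969, q_1 = 22·1 + 0 = 22 → 969/22
APPEND 22: p_2 = 22·969 + 44 = 21362, q_2 = 22·22 + 1 = 485 → 21362/485
APPEND 44: p_3 = 44·21362 + 969 = 940897, q_3 = 44·485 + 22 = 21362 → 940897/21362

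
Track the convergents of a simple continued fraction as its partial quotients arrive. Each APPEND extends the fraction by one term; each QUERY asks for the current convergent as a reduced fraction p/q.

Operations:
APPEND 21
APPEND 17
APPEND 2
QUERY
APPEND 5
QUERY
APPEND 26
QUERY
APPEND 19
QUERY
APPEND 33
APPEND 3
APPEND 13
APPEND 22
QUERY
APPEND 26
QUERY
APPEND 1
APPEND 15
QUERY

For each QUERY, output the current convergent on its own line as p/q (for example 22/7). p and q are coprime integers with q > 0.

APPEND 21: p_0 = 21·1 + 0 = 21, q_0 = 21·0 + 1 = 1 → 21/1
APPEND 17: p_1 = 17·21 + 1 = 358, q_1 = 17·1 + 0 = 17 → 358/17
APPEND 2: p_2 = 2·358 + 21 = 737, q_2 = 2·17 + 1 = 35 → 737/35
APPEND 5: p_3 = 5·737 + 358 = 4043, q_3 = 5·35 + 17 = 192 → 4043/192
APPEND 26: p_4 = 26·4043 + 737 = 105855, q_4 = 26·192 + 35 = 5027 → 105855/5027
APPEND 19: p_5 = 19·105855 + 4043 = 2015288, q_5 = 19·5027 + 192 = 95705 → 2015288/95705
APPEND 33: p_6 = 33·2015288 + 105855 = 66610359, q_6 = 33·95705 + 5027 = 3163292 → 66610359/3163292
APPEND 3: p_7 = 3·66610359 + 2015288 = 201846365, q_7 = 3·3163292 + 95705 = 9585581 → 201846365/9585581
APPEND 13: p_8 = 13·201846365 + 66610359 = 2690613104, q_8 = 13·9585581 + 3163292 = 127775845 → 2690613104/127775845
APPEND 22: p_9 = 22·2690613104 + 201846365 = 59395334653, q_9 = 22·127775845 + 9585581 = 2820654171 → 59395334653/2820654171
APPEND 26: p_10 = 26·59395334653 + 2690613104 = 1546969314082, q_10 = 26·2820654171 + 127775845 = 73464784291 → 1546969314082/73464784291
APPEND 1: p_11 = 1·1546969314082 + 59395334653 = 1606364648735, q_11 = 1·73464784291 + 2820654171 = 76285438462 → 1606364648735/76285438462
APPEND 15: p_12 = 15·1606364648735 + 1546969314082 = 25642439045107, q_12 = 15·76285438462 + 73464784291 = 1217746361221 → 25642439045107/1217746361221

737/35
4043/192
105855/5027
2015288/95705
59395334653/2820654171
1546969314082/73464784291
25642439045107/1217746361221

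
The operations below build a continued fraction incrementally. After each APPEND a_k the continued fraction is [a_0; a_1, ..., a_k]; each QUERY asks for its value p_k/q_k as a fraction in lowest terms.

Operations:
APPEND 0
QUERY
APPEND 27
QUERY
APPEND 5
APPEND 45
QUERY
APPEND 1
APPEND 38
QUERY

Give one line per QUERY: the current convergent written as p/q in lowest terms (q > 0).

0/1
1/27
226/6147
9004/244901

APPEND 0: p_0 = 0·1 + 0 = 0, q_0 = 0·0 + 1 = 1 → 0/1
APPEND 27: p_1 = 27·0 + 1 = 1, q_1 = 27·1 + 0 = 27 → 1/27
APPEND 5: p_2 = 5·1 + 0 = 5, q_2 = 5·27 + 1 = 136 → 5/136
APPEND 45: p_3 = 45·5 + 1 = 226, q_3 = 45·136 + 27 = 6147 → 226/6147
APPEND 1: p_4 = 1·226 + 5 = 231, q_4 = 1·6147 + 136 = 6283 → 231/6283
APPEND 38: p_5 = 38·231 + 226 = 9004, q_5 = 38·6283 + 6147 = 244901 → 9004/244901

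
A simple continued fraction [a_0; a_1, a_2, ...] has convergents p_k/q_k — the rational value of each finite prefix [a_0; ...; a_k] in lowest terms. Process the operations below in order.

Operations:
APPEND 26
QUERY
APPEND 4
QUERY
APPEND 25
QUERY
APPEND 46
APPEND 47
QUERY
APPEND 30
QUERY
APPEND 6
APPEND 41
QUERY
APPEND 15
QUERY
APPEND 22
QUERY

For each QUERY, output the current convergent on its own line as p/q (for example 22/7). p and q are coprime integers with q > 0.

APPEND 26: p_0 = 26·1 + 0 = 26, q_0 = 26·0 + 1 = 1 → 26/1
APPEND 4: p_1 = 4·26 + 1 = 105, q_1 = 4·1 + 0 = 4 → 105/4
APPEND 25: p_2 = 25·105 + 26 = 2651, q_2 = 25·4 + 1 = 101 → 2651/101
APPEND 46: p_3 = 46·2651 + 105 = 122051, q_3 = 46·101 + 4 = 4650 → 122051/4650
APPEND 47: p_4 = 47·122051 + 2651 = 5739048, q_4 = 47·4650 + 101 = 218651 → 5739048/218651
APPEND 30: p_5 = 30·5739048 + 122051 = 172293491, q_5 = 30·218651 + 4650 = 6564180 → 172293491/6564180
APPEND 6: p_6 = 6·172293491 + 5739048 = 1039499994, q_6 = 6·6564180 + 218651 = 39603731 → 1039499994/39603731
APPEND 41: p_7 = 41·1039499994 + 172293491 = 42791793245, q_7 = 41·39603731 + 6564180 = 1630317151 → 42791793245/1630317151
APPEND 15: p_8 = 15·42791793245 + 1039499994 = 642916398669, q_8 = 15·1630317151 + 39603731 = 24494360996 → 642916398669/24494360996
APPEND 22: p_9 = 22·642916398669 + 42791793245 = 14186952563963, q_9 = 22·24494360996 + 1630317151 = 540506259063 → 14186952563963/540506259063

26/1
105/4
2651/101
5739048/218651
172293491/6564180
42791793245/1630317151
642916398669/24494360996
14186952563963/540506259063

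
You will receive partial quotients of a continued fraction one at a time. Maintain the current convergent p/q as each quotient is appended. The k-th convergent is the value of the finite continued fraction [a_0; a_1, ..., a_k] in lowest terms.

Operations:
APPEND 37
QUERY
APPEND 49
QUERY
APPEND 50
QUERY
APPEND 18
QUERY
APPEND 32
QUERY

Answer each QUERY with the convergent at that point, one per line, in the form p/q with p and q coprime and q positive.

37/1
1814/49
90737/2451
1635080/44167
52413297/1415795

APPEND 37: p_0 = 37·1 + 0 = 37, q_0 = 37·0 + 1 = 1 → 37/1
APPEND 49: p_1 = 49·37 + 1 = 1814, q_1 = 49·1 + 0 = 49 → 1814/49
APPEND 50: p_2 = 50·1814 + 37 = 90737, q_2 = 50·49 + 1 = 2451 → 90737/2451
APPEND 18: p_3 = 18·90737 + 1814 = 1635080, q_3 = 18·2451 + 49 = 44167 → 1635080/44167
APPEND 32: p_4 = 32·1635080 + 90737 = 52413297, q_4 = 32·44167 + 2451 = 1415795 → 52413297/1415795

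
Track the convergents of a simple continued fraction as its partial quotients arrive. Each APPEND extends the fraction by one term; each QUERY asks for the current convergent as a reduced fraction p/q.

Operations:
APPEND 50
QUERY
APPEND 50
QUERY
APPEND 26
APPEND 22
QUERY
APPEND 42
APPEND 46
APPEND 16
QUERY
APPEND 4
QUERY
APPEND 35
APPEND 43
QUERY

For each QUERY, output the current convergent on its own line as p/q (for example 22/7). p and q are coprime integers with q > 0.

APPEND 50: p_0 = 50·1 + 0 = 50, q_0 = 50·0 + 1 = 1 → 50/1
APPEND 50: p_1 = 50·50 + 1 = 2501, q_1 = 50·1 + 0 = 50 → 2501/50
APPEND 26: p_2 = 26·2501 + 50 = 65076, q_2 = 26·50 + 1 = 1301 → 65076/1301
APPEND 22: p_3 = 22·65076 + 2501 = 1434173, q_3 = 22·1301 + 50 = 28672 → 1434173/28672
APPEND 42: p_4 = 42·1434173 + 65076 = 60300342, q_4 = 42·28672 + 1301 = 1205525 → 60300342/1205525
APPEND 46: p_5 = 46·60300342 + 1434173 = 2775249905, q_5 = 46·1205525 + 28672 = 55482822 → 2775249905/55482822
APPEND 16: p_6 = 16·2775249905 + 60300342 = 44464298822, q_6 = 16·55482822 + 1205525 = 888930677 → 44464298822/888930677
APPEND 4: p_7 = 4·44464298822 + 2775249905 = 180632445193, q_7 = 4·888930677 + 55482822 = 3611205530 → 180632445193/3611205530
APPEND 35: p_8 = 35·180632445193 + 44464298822 = 6366599880577, q_8 = 35·3611205530 + 888930677 = 127281124227 → 6366599880577/127281124227
APPEND 43: p_9 = 43·6366599880577 + 180632445193 = 273944427310004, q_9 = 43·127281124227 + 3611205530 = 5476699547291 → 273944427310004/5476699547291

50/1
2501/50
1434173/28672
44464298822/888930677
180632445193/3611205530
273944427310004/5476699547291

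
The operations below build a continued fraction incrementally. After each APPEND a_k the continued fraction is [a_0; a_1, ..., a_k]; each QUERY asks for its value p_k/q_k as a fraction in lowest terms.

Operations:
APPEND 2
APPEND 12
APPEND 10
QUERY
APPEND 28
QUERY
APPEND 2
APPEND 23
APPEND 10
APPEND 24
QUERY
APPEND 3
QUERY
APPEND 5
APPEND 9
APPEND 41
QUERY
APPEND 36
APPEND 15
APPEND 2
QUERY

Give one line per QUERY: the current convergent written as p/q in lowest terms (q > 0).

APPEND 2: p_0 = 2·1 + 0 = 2, q_0 = 2·0 + 1 = 1 → 2/1
APPEND 12: p_1 = 12·2 + 1 = 25, q_1 = 12·1 + 0 = 12 → 25/12
APPEND 10: p_2 = 10·25 + 2 = 252, q_2 = 10·12 + 1 = 121 → 252/121
APPEND 28: p_3 = 28·252 + 25 = 7081, q_3 = 28·121 + 12 = 3400 → 7081/3400
APPEND 2: p_4 = 2·7081 + 252 = 14414, q_4 = 2·3400 + 121 = 6921 → 14414/6921
APPEND 23: p_5 = 23·14414 + 7081 = 338603, q_5 = 23·6921 + 3400 = 162583 → 338603/162583
APPEND 10: p_6 = 10·338603 + 14414 = 3400444, q_6 = 10·162583 + 6921 = 1632751 → 3400444/1632751
APPEND 24: p_7 = 24·3400444 + 338603 = 81949259, q_7 = 24·1632751 + 162583 = 39348607 → 81949259/39348607
APPEND 3: p_8 = 3·81949259 + 3400444 = 249248221, q_8 = 3·39348607 + 1632751 = 119678572 → 249248221/119678572
APPEND 5: p_9 = 5·249248221 + 81949259 = 1328190364, q_9 = 5·119678572 + 39348607 = 637741467 → 1328190364/637741467
APPEND 9: p_10 = 9·1328190364 + 249248221 = 12202961497, q_10 = 9·637741467 + 119678572 = 5859351775 → 12202961497/5859351775
APPEND 41: p_11 = 41·12202961497 + 1328190364 = 501649611741, q_11 = 41·5859351775 + 637741467 = 240871164242 → 501649611741/240871164242
APPEND 36: p_12 = 36·501649611741 + 12202961497 = 18071588984173, q_12 = 36·240871164242 + 5859351775 = 8677221264487 → 18071588984173/8677221264487
APPEND 15: p_13 = 15·18071588984173 + 501649611741 = 271575484374336, q_13 = 15·8677221264487 + 240871164242 = 130399190131547 → 271575484374336/130399190131547
APPEND 2: p_14 = 2·271575484374336 + 18071588984173 = 561222557732845, q_14 = 2·130399190131547 + 8677221264487 = 269475601527581 → 561222557732845/269475601527581

252/121
7081/3400
81949259/39348607
249248221/119678572
501649611741/240871164242
561222557732845/269475601527581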